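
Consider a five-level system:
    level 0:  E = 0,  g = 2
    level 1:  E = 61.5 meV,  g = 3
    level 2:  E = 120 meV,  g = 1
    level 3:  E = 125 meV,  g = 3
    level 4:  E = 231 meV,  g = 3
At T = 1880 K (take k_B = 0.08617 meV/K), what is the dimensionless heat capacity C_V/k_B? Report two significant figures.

0.19

k_BT = 0.08617 × 1880 K = 162.0 meV.
Eᵢ/kT = 0, 0.3796, 0.7407, 0.7716, 1.426.
Z = Σ gᵢe^(−Eᵢ/kT) = 2·e^(−0) + 3·e^(−0.3796) + 1·e^(−0.7407) + 3·e^(−0.7716) + 3·e^(−1.426) = 2.000 + 2.052 + 0.4768 + 1.387 + 0.7208 = 6.637.
⟨E⟩ = 78.84 meV, ⟨E²⟩ = 11260 meV².
C_V/k_B = (⟨E²⟩ − ⟨E⟩²)/(kT)² = (11260 − 6216)/26240 = 0.19.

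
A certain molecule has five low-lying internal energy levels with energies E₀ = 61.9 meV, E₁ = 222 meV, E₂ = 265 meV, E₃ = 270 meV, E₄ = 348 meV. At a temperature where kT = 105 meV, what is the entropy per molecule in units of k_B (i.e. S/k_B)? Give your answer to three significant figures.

1.13

Eᵢ/kT = 0.58952, 2.1143, 2.5238, 2.5714, 3.3143.
Z = Σ e^(−Eᵢ/kT) = e^(−0.58952) + e^(−2.1143) + e^(−2.5238) + e^(−2.5714) + e^(−3.3143) = 0.55459 + 0.12072 + 0.080154 + 0.076428 + 0.036359 = 0.86825.
⟨E⟩ = Σ EᵢPᵢ = 133.21 meV.
S/k_B = ln Z + ⟨E⟩/kT = ln(0.86825) + 133.21/105 = -0.14128 + 1.2687 = 1.13.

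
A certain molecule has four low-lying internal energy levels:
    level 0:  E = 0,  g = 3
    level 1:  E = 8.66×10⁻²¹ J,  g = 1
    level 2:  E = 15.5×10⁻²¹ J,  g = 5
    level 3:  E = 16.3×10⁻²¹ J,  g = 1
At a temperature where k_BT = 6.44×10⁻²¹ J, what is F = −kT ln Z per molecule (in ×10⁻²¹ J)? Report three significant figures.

-8.58 ×10⁻²¹ J

Eᵢ/kT = 0, 1.3447, 2.4068, 2.5311.
Z = Σ gᵢe^(−Eᵢ/kT) = 3·e^(−0) + 1·e^(−1.3447) + 5·e^(−2.4068) + 1·e^(−2.5311) = 3.0000 + 0.26062 + 0.45052 + 0.079571 = 3.7907.
F = −kT ln Z = −6.44 × ln(3.7907) = −6.44 × 1.3326 = -8.58 ×10⁻²¹ J.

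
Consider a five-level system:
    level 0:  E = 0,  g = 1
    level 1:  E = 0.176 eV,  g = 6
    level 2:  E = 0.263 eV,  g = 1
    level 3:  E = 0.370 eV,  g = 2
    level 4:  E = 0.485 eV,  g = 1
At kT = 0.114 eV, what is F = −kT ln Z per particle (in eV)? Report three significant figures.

-0.103 eV

Eᵢ/kT = 0, 1.5439, 2.3070, 3.2456, 4.2544.
Z = Σ gᵢe^(−Eᵢ/kT) = 1·e^(−0) + 6·e^(−1.5439) + 1·e^(−2.3070) + 2·e^(−3.2456) + 1·e^(−4.2544) = 1.0000 + 1.2813 + 0.099559 + 0.077890 + 0.014202 = 2.4730.
F = −kT ln Z = −0.114 × ln(2.4730) = −0.114 × 0.90543 = -0.103 eV.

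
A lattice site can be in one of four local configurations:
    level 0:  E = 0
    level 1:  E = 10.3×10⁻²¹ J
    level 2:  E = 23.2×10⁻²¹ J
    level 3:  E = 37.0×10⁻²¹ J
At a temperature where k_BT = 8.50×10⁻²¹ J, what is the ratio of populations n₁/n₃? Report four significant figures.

23.13

n₁/n₃ = exp[−(E₁−E₃)/kT] = exp(−(-26.7 ×10⁻²¹ J)/(8.50 ×10⁻²¹ J)) = exp(3.14118) = 23.13.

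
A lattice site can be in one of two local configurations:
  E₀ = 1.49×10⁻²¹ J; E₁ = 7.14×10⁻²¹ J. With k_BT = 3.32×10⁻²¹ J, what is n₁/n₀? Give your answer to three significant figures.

0.182

n₁/n₀ = exp[−(E₁−E₀)/kT] = exp(−(5.65 ×10⁻²¹ J)/(3.32 ×10⁻²¹ J)) = exp(-1.7018) = 0.182.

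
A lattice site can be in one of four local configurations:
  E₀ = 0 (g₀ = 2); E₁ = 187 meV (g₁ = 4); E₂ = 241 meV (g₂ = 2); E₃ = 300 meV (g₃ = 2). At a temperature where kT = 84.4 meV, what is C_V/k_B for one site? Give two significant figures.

1.1

Eᵢ/kT = 0, 2.216, 2.855, 3.555.
Z = Σ gᵢe^(−Eᵢ/kT) = 2·e^(−0) + 4·e^(−2.216) + 2·e^(−2.855) + 2·e^(−3.555) = 2.000 + 0.4362 + 0.1151 + 0.05716 = 2.608.
⟨E⟩ = 48.49 meV, ⟨E²⟩ = 10380 meV².
C_V/k_B = (⟨E²⟩ − ⟨E⟩²)/(kT)² = (10380 − 2351)/7123 = 1.1.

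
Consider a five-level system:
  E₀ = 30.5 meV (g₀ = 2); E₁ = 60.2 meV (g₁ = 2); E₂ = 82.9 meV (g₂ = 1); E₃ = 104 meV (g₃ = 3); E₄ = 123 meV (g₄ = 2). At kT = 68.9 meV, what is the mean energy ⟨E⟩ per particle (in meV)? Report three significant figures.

Eᵢ/kT = 0.44267, 0.87373, 1.2032, 1.5094, 1.7852.
Z = Σ gᵢe^(−Eᵢ/kT) = 2·e^(−0.44267) + 2·e^(−0.87373) + 1·e^(−1.2032) + 3·e^(−1.5094) + 2·e^(−1.7852) = 1.2846 + 0.83478 + 0.30023 + 0.66313 + 0.33553 = 3.4183.
⟨E⟩ = Σ Eᵢ gᵢe^(−Eᵢ/kT) / Z = (30.5·1.2846 + 60.2·0.83478 + 82.9·0.30023 + 104·0.66313 + 123·0.33553) / 3.4183 = 65.7 meV.

65.7 meV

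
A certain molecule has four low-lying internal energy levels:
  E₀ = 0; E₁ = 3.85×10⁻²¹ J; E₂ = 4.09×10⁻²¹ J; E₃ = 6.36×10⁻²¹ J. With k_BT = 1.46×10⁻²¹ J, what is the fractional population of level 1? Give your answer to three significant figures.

0.0625

Eᵢ/kT = 0, 2.6370, 2.8014, 4.3562.
Z = Σ e^(−Eᵢ/kT) = e^(−0) + e^(−2.6370) + e^(−2.8014) + e^(−4.3562) = 1.0000 + 0.071576 + 0.060725 + 0.012827 = 1.1451.
P₁ = e^(−E₁/kT) / Z = 0.071576/1.1451 = 0.0625.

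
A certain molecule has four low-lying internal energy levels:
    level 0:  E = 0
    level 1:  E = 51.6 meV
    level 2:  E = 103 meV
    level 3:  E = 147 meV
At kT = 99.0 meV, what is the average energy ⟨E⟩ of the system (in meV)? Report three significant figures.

46.2 meV

Eᵢ/kT = 0, 0.52121, 1.0404, 1.4848.
Z = Σ e^(−Eᵢ/kT) = e^(−0) + e^(−0.52121) + e^(−1.0404) + e^(−1.4848) = 1.0000 + 0.59380 + 0.35331 + 0.22655 = 2.1737.
⟨E⟩ = Σ Eᵢ e^(−Eᵢ/kT) / Z = (0·1.0000 + 51.6·0.59380 + 103·0.35331 + 147·0.22655) / 2.1737 = 46.2 meV.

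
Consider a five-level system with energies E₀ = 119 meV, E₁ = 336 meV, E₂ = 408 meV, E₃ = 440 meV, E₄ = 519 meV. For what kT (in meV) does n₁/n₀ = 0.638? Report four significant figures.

n₁/n₀ = exp[−(E₁−E₀)/kT] = 0.638.
⇒ (E₁−E₀)/kT = ln(1/0.638) = ln(1.56740) = 0.449418.
kT = 217 meV / 0.449418 = 482.8 meV.

482.8 meV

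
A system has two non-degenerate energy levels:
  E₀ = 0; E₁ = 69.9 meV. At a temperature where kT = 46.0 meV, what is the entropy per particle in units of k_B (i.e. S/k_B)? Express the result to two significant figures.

0.47

Eᵢ/kT = 0, 1.520.
Z = Σ e^(−Eᵢ/kT) = e^(−0) + e^(−1.520) = 1.000 + 0.2187 = 1.219.
⟨E⟩ = Σ EᵢPᵢ = 12.54 meV.
S/k_B = ln Z + ⟨E⟩/kT = ln(1.219) + 12.54/46.0 = 0.1980 + 0.2726 = 0.47.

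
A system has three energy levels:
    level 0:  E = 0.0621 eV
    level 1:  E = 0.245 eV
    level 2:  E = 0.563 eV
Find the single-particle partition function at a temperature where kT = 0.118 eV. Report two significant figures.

Eᵢ/kT = 0.5263, 2.076, 4.771.
Z = Σ e^(−Eᵢ/kT) = e^(−0.5263) + e^(−2.076) + e^(−4.771) = 0.5908 + 0.1254 + 0.008472 = 0.7247.

Z = 0.72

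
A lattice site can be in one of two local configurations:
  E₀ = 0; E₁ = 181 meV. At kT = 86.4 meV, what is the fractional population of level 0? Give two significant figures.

Eᵢ/kT = 0, 2.095.
Z = Σ e^(−Eᵢ/kT) = e^(−0) + e^(−2.095) = 1.000 + 0.1231 = 1.123.
P₀ = e^(−E₀/kT) / Z = 1.000/1.123 = 0.89.

0.89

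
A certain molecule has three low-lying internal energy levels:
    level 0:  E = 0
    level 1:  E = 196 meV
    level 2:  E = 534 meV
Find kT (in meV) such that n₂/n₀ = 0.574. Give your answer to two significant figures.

n₂/n₀ = exp[−(E₂−E₀)/kT] = 0.574.
⇒ (E₂−E₀)/kT = ln(1/0.574) = ln(1.742) = 0.5550.
kT = 534 meV / 0.5550 = 960 meV.

960 meV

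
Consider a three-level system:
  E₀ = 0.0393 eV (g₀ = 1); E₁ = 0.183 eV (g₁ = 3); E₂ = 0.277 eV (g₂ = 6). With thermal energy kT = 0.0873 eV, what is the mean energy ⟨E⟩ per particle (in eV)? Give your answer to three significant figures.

0.129 eV

Eᵢ/kT = 0.45017, 2.0962, 3.1730.
Z = Σ gᵢe^(−Eᵢ/kT) = 1·e^(−0.45017) + 3·e^(−2.0962) + 6·e^(−3.1730) = 0.63752 + 0.36877 + 0.25127 = 1.2576.
⟨E⟩ = Σ Eᵢ gᵢe^(−Eᵢ/kT) / Z = (0.0393·0.63752 + 0.183·0.36877 + 0.277·0.25127) / 1.2576 = 0.129 eV.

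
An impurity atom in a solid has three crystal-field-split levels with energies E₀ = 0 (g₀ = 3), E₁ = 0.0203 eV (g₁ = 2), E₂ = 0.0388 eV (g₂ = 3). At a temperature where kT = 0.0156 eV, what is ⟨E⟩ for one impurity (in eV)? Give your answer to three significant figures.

Eᵢ/kT = 0, 1.3013, 2.4872.
Z = Σ gᵢe^(−Eᵢ/kT) = 3·e^(−0) + 2·e^(−1.3013) + 3·e^(−2.4872) = 3.0000 + 0.54436 + 0.24943 = 3.7938.
⟨E⟩ = Σ Eᵢ gᵢe^(−Eᵢ/kT) / Z = (0·3.0000 + 0.0203·0.54436 + 0.0388·0.24943) / 3.7938 = 0.00546 eV.

0.00546 eV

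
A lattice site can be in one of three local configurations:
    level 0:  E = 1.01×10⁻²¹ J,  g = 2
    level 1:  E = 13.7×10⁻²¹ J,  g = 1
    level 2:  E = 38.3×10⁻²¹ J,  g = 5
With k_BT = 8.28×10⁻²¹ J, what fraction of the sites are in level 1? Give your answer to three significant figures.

0.0951

Eᵢ/kT = 0.12198, 1.6546, 4.6256.
Z = Σ gᵢe^(−Eᵢ/kT) = 2·e^(−0.12198) + 1·e^(−1.6546) + 5·e^(−4.6256) = 1.7703 + 0.19117 + 0.048989 = 2.0105.
P₁ = g₁ e^(−E₁/kT) / Z = 0.19117/2.0105 = 0.0951.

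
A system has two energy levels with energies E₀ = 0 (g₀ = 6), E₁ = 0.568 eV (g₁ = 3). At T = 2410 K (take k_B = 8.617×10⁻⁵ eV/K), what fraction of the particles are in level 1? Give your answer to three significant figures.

0.0314

k_BT = 8.617×10⁻⁵ × 2410 K = 0.20767 eV.
Eᵢ/kT = 0, 2.7351.
Z = Σ gᵢe^(−Eᵢ/kT) = 6·e^(−0) + 3·e^(−2.7351) = 6.0000 + 0.19466 = 6.1947.
P₁ = g₁ e^(−E₁/kT) / Z = 0.19466/6.1947 = 0.0314.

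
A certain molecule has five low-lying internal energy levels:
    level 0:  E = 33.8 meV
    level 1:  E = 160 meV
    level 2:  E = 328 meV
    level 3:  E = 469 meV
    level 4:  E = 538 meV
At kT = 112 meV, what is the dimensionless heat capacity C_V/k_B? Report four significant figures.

0.7820

Eᵢ/kT = 0.301786, 1.42857, 2.92857, 4.18750, 4.80357.
Z = Σ e^(−Eᵢ/kT) = e^(−0.301786) + e^(−1.42857) + e^(−2.92857) + e^(−4.18750) + e^(−4.80357) = 0.739496 + 0.239651 + 0.0534735 + 0.0151842 + 0.00820042 = 1.05601.
⟨E⟩ = 87.5102 meV, ⟨E²⟩ = 17467.9 meV².
C_V/k_B = (⟨E²⟩ − ⟨E⟩²)/(kT)² = (17467.9 − 7658.04)/12544.0 = 0.7820.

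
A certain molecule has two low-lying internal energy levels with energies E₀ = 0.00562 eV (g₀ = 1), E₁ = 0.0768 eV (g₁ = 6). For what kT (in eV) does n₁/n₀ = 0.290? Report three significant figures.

n₁/n₀ = (g₁/g₀) exp[−(E₁−E₀)/kT] = 0.290.
⇒ (E₁−E₀)/kT = ln((6/1)/0.290) = ln(20.690) = 3.0297.
kT = 0.07118 eV / 3.0297 = 0.0235 eV.

0.0235 eV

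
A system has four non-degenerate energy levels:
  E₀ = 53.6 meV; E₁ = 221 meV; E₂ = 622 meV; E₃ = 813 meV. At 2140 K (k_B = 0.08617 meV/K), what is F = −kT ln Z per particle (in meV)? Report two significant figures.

-17 meV

k_BT = 0.08617 × 2140 K = 184.4 meV.
Eᵢ/kT = 0.2907, 1.198, 3.373, 4.409.
Z = Σ e^(−Eᵢ/kT) = e^(−0.2907) + e^(−1.198) + e^(−3.373) + e^(−4.409) = 0.7477 + 0.3018 + 0.03429 + 0.01217 = 1.096.
F = −kT ln Z = −184.4 × ln(1.096) = −184.4 × 0.09167 = -17 meV.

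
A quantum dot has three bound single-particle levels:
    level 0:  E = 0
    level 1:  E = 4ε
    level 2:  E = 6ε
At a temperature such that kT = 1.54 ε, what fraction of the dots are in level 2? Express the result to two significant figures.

Eᵢ/kT = 0, 2.597, 3.896.
Z = Σ e^(−Eᵢ/kT) = e^(−0) + e^(−2.597) + e^(−3.896) = 1.000 + 0.07450 + 0.02032 = 1.095.
P₂ = e^(−E₂/kT) / Z = 0.02032/1.095 = 0.019.

0.019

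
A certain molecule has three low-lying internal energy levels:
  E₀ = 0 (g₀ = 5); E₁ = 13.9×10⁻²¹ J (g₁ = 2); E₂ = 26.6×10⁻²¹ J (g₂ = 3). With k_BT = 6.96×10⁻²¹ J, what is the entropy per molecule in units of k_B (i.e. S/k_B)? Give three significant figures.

Eᵢ/kT = 0, 1.9971, 3.8218.
Z = Σ gᵢe^(−Eᵢ/kT) = 5·e^(−0) + 2·e^(−1.9971) + 3·e^(−3.8218) = 5.0000 + 0.27146 + 0.065665 = 5.3371.
⟨E⟩ = Σ EᵢPᵢ = 1.0343 ×10⁻²¹ J.
S/k_B = ln Z + ⟨E⟩/kT = ln(5.3371) + 1.0343/6.96 = 1.6747 + 0.14861 = 1.82.

1.82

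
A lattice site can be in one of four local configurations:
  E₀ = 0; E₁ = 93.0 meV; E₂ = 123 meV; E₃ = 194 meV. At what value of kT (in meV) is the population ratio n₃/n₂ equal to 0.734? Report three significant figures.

230 meV

n₃/n₂ = exp[−(E₃−E₂)/kT] = 0.734.
⇒ (E₃−E₂)/kT = ln(1/0.734) = ln(1.3624) = 0.30925.
kT = 71 meV / 0.30925 = 230 meV.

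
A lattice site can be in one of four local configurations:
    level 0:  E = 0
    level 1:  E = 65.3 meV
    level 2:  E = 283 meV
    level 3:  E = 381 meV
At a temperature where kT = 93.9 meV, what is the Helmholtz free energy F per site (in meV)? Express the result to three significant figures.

Eᵢ/kT = 0, 0.69542, 3.0138, 4.0575.
Z = Σ e^(−Eᵢ/kT) = e^(−0) + e^(−0.69542) + e^(−3.0138) + e^(−4.0575) = 1.0000 + 0.49886 + 0.049105 + 0.017292 = 1.5653.
F = −kT ln Z = −93.9 × ln(1.5653) = −93.9 × 0.44808 = -42.1 meV.

-42.1 meV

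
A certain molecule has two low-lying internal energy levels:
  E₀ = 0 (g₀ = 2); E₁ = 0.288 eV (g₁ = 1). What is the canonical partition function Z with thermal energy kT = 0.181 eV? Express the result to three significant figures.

Eᵢ/kT = 0, 1.5912.
Z = Σ gᵢe^(−Eᵢ/kT) = 2·e^(−0) + 1·e^(−1.5912) = 2.0000 + 0.20368 = 2.2037.

Z = 2.20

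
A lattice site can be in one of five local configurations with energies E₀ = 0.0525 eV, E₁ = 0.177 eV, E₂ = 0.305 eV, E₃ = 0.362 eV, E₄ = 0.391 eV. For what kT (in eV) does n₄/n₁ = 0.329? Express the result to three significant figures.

0.192 eV

n₄/n₁ = exp[−(E₄−E₁)/kT] = 0.329.
⇒ (E₄−E₁)/kT = ln(1/0.329) = ln(3.0395) = 1.1117.
kT = 0.214 eV / 1.1117 = 0.192 eV.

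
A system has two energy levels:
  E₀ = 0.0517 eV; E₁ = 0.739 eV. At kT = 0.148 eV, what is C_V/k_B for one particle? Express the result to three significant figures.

Eᵢ/kT = 0.34932, 4.9932.
Z = Σ e^(−Eᵢ/kT) = e^(−0.34932) + e^(−4.9932) = 0.70517 + 0.0067839 = 0.71195.
⟨E⟩ = 0.058249 eV, ⟨E²⟩ = 0.0078512 eV².
C_V/k_B = (⟨E²⟩ − ⟨E⟩²)/(kT)² = (0.0078512 − 0.0033929)/0.021904 = 0.204.

0.204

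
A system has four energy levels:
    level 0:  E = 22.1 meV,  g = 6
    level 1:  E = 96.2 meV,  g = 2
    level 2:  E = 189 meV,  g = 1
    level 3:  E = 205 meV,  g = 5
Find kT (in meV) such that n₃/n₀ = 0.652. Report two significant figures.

750 meV

n₃/n₀ = (g₃/g₀) exp[−(E₃−E₀)/kT] = 0.652.
⇒ (E₃−E₀)/kT = ln((5/6)/0.652) = ln(1.278) = 0.2453.
kT = 182.9 meV / 0.2453 = 750 meV.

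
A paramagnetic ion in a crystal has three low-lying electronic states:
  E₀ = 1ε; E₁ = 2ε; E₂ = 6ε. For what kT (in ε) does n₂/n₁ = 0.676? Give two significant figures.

n₂/n₁ = exp[−(E₂−E₁)/kT] = 0.676.
⇒ (E₂−E₁)/kT = ln(1/0.676) = ln(1.479) = 0.3914.
kT = 4ε / 0.3914 = 10 ε.

10 ε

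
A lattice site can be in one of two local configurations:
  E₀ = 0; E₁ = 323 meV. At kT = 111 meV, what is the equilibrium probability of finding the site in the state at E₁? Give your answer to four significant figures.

Eᵢ/kT = 0, 2.90991.
Z = Σ e^(−Eᵢ/kT) = e^(−0) + e^(−2.90991) = 1.00000 + 0.0544806 = 1.05448.
P₁ = e^(−E₁/kT) / Z = 0.0544806/1.05448 = 0.05167.

0.05167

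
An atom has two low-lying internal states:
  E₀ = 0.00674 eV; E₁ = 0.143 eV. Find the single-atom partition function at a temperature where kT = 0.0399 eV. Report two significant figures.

Eᵢ/kT = 0.1689, 3.584.
Z = Σ e^(−Eᵢ/kT) = e^(−0.1689) + e^(−3.584) = 0.8446 + 0.02776 = 0.8724.

Z = 0.87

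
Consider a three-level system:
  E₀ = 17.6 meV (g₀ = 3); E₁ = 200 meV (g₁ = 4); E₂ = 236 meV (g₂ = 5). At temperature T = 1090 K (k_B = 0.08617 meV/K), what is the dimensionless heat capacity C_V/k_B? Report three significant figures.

k_BT = 0.08617 × 1090 K = 93.925 meV.
Eᵢ/kT = 0.18738, 2.1294, 2.5126.
Z = Σ gᵢe^(−Eᵢ/kT) = 3·e^(−0.18738) + 4·e^(−2.1294) + 5·e^(−2.5126) = 2.4874 + 0.47563 + 0.40529 = 3.3683.
⟨E⟩ = 69.635 meV, ⟨E²⟩ = 12579 meV².
C_V/k_B = (⟨E²⟩ − ⟨E⟩²)/(kT)² = (12579 − 4849.0)/8821.9 = 0.876.

0.876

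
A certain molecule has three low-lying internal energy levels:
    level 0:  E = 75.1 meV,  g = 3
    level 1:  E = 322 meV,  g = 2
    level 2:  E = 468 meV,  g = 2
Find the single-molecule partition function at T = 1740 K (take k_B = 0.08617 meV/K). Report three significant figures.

Z = 2.14

k_BT = 0.08617 × 1740 K = 149.94 meV.
Eᵢ/kT = 0.50087, 2.1475, 3.1212.
Z = Σ gᵢe^(−Eᵢ/kT) = 3·e^(−0.50087) + 2·e^(−2.1475) + 2·e^(−3.1212) = 1.8180 + 0.23355 + 0.088208 = 2.1398.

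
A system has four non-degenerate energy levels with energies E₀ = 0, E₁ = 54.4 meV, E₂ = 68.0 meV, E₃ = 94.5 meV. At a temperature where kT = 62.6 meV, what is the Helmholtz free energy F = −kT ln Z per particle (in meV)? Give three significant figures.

Eᵢ/kT = 0, 0.86901, 1.0863, 1.5096.
Z = Σ e^(−Eᵢ/kT) = e^(−0) + e^(−0.86901) + e^(−1.0863) + e^(−1.5096) = 1.0000 + 0.41937 + 0.33746 + 0.22100 = 1.9778.
F = −kT ln Z = −62.6 × ln(1.9778) = −62.6 × 0.68199 = -42.7 meV.

-42.7 meV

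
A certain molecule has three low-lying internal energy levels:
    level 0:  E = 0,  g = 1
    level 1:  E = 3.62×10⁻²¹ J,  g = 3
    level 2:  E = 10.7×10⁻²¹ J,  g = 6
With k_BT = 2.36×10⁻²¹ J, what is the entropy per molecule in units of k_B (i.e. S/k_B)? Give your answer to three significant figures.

Eᵢ/kT = 0, 1.5339, 4.5339.
Z = Σ gᵢe^(−Eᵢ/kT) = 1·e^(−0) + 3·e^(−1.5339) + 6·e^(−4.5339) = 1.0000 + 0.64708 + 0.064432 = 1.7115.
⟨E⟩ = Σ EᵢPᵢ = 1.7715 ×10⁻²¹ J.
S/k_B = ln Z + ⟨E⟩/kT = ln(1.7115) + 1.7715/2.36 = 0.53737 + 0.75064 = 1.29.

1.29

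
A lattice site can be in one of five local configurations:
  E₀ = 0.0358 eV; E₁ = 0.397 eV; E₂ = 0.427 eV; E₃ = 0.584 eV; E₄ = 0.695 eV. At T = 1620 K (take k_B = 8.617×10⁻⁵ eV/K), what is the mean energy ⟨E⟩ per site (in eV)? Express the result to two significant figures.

0.094 eV

k_BT = 8.617×10⁻⁵ × 1620 K = 0.1396 eV.
Eᵢ/kT = 0.2564, 2.844, 3.059, 4.183, 4.979.
Z = Σ e^(−Eᵢ/kT) = e^(−0.2564) + e^(−2.844) + e^(−3.059) + e^(−4.183) + e^(−4.979) = 0.7738 + 0.05819 + 0.04693 + 0.01525 + 0.006881 = 0.9011.
⟨E⟩ = Σ Eᵢ e^(−Eᵢ/kT) / Z = (0.0358·0.7738 + 0.397·0.05819 + 0.427·0.04693 + 0.584·0.01525 + 0.695·0.006881) / 0.9011 = 0.094 eV.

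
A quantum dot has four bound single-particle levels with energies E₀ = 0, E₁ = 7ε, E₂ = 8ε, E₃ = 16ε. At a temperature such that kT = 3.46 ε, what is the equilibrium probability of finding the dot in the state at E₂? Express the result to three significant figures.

Eᵢ/kT = 0, 2.0231, 2.3121, 4.6243.
Z = Σ e^(−Eᵢ/kT) = e^(−0) + e^(−2.0231) + e^(−2.3121) + e^(−4.6243) = 1.0000 + 0.13224 + 0.099053 + 0.0098105 = 1.2411.
P₂ = e^(−E₂/kT) / Z = 0.099053/1.2411 = 0.0798.

0.0798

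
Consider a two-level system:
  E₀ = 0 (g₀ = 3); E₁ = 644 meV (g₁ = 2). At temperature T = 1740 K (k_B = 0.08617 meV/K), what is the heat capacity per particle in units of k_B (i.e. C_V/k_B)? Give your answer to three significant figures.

k_BT = 0.08617 × 1740 K = 149.94 meV.
Eᵢ/kT = 0, 4.2951.
Z = Σ gᵢe^(−Eᵢ/kT) = 3·e^(−0) + 2·e^(−4.2951) = 3.0000 + 0.027270 = 3.0273.
⟨E⟩ = 5.8012 meV, ⟨E²⟩ = 3736.0 meV².
C_V/k_B = (⟨E²⟩ − ⟨E⟩²)/(kT)² = (3736.0 − 33.654)/22482 = 0.165.

0.165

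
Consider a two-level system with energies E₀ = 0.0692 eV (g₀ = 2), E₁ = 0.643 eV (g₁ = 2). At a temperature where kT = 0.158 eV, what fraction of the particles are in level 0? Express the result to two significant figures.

Eᵢ/kT = 0.4380, 4.070.
Z = Σ gᵢe^(−Eᵢ/kT) = 2·e^(−0.4380) + 2·e^(−4.070) = 1.291 + 0.03415 = 1.325.
P₀ = g₀ e^(−E₀/kT) / Z = 1.291/1.325 = 0.97.

0.97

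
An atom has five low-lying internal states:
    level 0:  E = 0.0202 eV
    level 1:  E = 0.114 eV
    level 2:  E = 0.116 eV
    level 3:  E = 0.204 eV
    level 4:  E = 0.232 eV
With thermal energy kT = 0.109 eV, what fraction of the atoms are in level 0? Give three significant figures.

0.462

Eᵢ/kT = 0.18532, 1.0459, 1.0642, 1.8716, 2.1284.
Z = Σ e^(−Eᵢ/kT) = e^(−0.18532) + e^(−1.0459) + e^(−1.0642) + e^(−1.8716) + e^(−2.1284) = 0.83084 + 0.35138 + 0.34500 + 0.15388 + 0.11903 = 1.8001.
P₀ = e^(−E₀/kT) / Z = 0.83084/1.8001 = 0.462.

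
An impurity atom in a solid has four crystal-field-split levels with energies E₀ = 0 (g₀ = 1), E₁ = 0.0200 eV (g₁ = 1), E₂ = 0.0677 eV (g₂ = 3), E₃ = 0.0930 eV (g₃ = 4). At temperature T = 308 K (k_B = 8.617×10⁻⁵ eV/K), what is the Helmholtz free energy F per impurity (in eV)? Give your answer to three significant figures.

-0.0160 eV

k_BT = 8.617×10⁻⁵ × 308 K = 0.026540 eV.
Eᵢ/kT = 0, 0.75358, 2.5509, 3.5041.
Z = Σ gᵢe^(−Eᵢ/kT) = 1·e^(−0) + 1·e^(−0.75358) + 3·e^(−2.5509) + 4·e^(−3.5041) = 1.0000 + 0.47068 + 0.23403 + 0.12030 = 1.8250.
F = −kT ln Z = −0.026540 × ln(1.8250) = −0.026540 × 0.60158 = -0.0160 eV.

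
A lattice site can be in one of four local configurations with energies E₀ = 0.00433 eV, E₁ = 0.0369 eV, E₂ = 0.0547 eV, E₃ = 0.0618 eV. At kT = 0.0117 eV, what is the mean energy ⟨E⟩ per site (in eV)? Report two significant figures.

0.0072 eV

Eᵢ/kT = 0.3701, 3.154, 4.675, 5.282.
Z = Σ e^(−Eᵢ/kT) = e^(−0.3701) + e^(−3.154) + e^(−4.675) + e^(−5.282) = 0.6907 + 0.04268 + 0.009326 + 0.005082 = 0.7478.
⟨E⟩ = Σ Eᵢ e^(−Eᵢ/kT) / Z = (0.00433·0.6907 + 0.0369·0.04268 + 0.0547·0.009326 + 0.0618·0.005082) / 0.7478 = 0.0072 eV.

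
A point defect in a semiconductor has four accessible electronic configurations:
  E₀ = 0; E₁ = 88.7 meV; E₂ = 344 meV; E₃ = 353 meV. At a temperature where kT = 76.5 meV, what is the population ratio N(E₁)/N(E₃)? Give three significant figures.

31.7

n₁/n₃ = exp[−(E₁−E₃)/kT] = exp(−(-264.3 meV)/(76.5 meV)) = exp(3.4549) = 31.7.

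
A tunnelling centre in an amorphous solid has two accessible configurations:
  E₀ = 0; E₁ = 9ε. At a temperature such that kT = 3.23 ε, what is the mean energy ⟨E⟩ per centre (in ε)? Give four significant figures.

0.5226 ε

Eᵢ/kT = 0, 2.78638.
Z = Σ e^(−Eᵢ/kT) = e^(−0) + e^(−2.78638) = 1.00000 + 0.0616440 = 1.06164.
⟨E⟩ = Σ Eᵢ e^(−Eᵢ/kT) / Z = (0·1.00000 + 9·0.0616440) / 1.06164 = 0.5226 ε.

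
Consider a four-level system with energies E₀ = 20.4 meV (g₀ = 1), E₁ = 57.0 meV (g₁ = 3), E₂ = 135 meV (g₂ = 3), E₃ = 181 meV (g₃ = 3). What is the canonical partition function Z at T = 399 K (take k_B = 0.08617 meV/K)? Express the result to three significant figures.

Z = 1.20

k_BT = 0.08617 × 399 K = 34.382 meV.
Eᵢ/kT = 0.59333, 1.6578, 3.9265, 5.2644.
Z = Σ gᵢe^(−Eᵢ/kT) = 1·e^(−0.59333) + 3·e^(−1.6578) + 3·e^(−3.9265) + 3·e^(−5.2644) = 0.55248 + 0.57167 + 0.059138 + 0.015517 = 1.1988.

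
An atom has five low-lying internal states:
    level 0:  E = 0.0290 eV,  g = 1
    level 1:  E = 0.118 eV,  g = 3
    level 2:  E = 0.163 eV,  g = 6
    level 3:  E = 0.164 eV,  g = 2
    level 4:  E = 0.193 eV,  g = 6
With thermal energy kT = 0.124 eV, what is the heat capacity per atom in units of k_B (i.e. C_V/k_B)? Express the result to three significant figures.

Eᵢ/kT = 0.23387, 0.95161, 1.3145, 1.3226, 1.5565.
Z = Σ gᵢe^(−Eᵢ/kT) = 1·e^(−0.23387) + 3·e^(−0.95161) + 6·e^(−1.3145) + 2·e^(−1.3226) + 6·e^(−1.5565) = 0.79146 + 1.1584 + 1.6117 + 0.53288 + 1.2652 = 5.3596.
⟨E⟩ = 0.14067 eV, ⟨E²⟩ = 0.022591 eV².
C_V/k_B = (⟨E²⟩ − ⟨E⟩²)/(kT)² = (0.022591 − 0.019788)/0.015376 = 0.182.

0.182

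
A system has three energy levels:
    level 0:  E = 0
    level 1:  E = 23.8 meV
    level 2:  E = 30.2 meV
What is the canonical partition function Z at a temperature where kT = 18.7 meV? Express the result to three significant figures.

Eᵢ/kT = 0, 1.2727, 1.6150.
Z = Σ e^(−Eᵢ/kT) = e^(−0) + e^(−1.2727) + e^(−1.6150) = 1.0000 + 0.28007 + 0.19889 = 1.4790.

Z = 1.48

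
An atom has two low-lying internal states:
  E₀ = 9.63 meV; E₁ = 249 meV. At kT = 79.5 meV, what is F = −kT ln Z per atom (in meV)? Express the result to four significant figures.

Eᵢ/kT = 0.121132, 3.13208.
Z = Σ e^(−Eᵢ/kT) = e^(−0.121132) + e^(−3.13208) = 0.885917 + 0.0436270 = 0.929544.
F = −kT ln Z = −79.5 × ln(0.929544) = −79.5 × -0.0730611 = 5.808 meV.

5.808 meV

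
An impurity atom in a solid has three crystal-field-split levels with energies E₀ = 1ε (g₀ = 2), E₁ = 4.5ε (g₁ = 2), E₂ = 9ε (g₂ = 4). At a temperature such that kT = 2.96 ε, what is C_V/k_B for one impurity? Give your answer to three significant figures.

Eᵢ/kT = 0.33784, 1.5203, 3.0405.
Z = Σ gᵢe^(−Eᵢ/kT) = 2·e^(−0.33784) + 2·e^(−1.5203) + 4·e^(−3.0405) = 1.4266 + 0.43729 + 0.19124 = 2.0551.
⟨E⟩ = 2.4892 ε, ⟨E²⟩ = 12.541 ε².
C_V/k_B = (⟨E²⟩ − ⟨E⟩²)/(kT)² = (12.541 − 6.1961)/8.7616 = 0.724.

0.724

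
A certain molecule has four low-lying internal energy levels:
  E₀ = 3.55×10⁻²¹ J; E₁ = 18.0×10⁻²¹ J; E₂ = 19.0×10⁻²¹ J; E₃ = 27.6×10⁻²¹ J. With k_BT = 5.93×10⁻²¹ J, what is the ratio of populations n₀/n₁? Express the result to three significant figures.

11.4

n₀/n₁ = exp[−(E₀−E₁)/kT] = exp(−(-14.45 ×10⁻²¹ J)/(5.93 ×10⁻²¹ J)) = exp(2.4368) = 11.4.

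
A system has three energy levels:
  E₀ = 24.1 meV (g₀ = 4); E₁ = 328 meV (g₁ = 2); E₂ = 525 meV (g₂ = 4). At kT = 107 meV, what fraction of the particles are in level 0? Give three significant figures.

Eᵢ/kT = 0.22523, 3.0654, 4.9065.
Z = Σ gᵢe^(−Eᵢ/kT) = 4·e^(−0.22523) + 2·e^(−3.0654) + 4·e^(−4.9065) = 3.1933 + 0.093270 + 0.029593 = 3.3162.
P₀ = g₀ e^(−E₀/kT) / Z = 3.1933/3.3162 = 0.963.

0.963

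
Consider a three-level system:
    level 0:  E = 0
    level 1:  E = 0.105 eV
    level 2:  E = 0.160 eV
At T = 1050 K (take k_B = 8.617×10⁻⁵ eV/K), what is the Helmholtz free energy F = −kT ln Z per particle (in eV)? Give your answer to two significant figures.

k_BT = 8.617×10⁻⁵ × 1050 K = 0.09048 eV.
Eᵢ/kT = 0, 1.160, 1.768.
Z = Σ e^(−Eᵢ/kT) = e^(−0) + e^(−1.160) + e^(−1.768) = 1.000 + 0.3135 + 0.1707 = 1.484.
F = −kT ln Z = −0.09048 × ln(1.484) = −0.09048 × 0.3947 = -0.036 eV.

-0.036 eV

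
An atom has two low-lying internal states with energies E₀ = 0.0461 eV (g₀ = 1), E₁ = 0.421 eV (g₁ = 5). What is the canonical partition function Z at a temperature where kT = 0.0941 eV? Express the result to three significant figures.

Z = 0.670

Eᵢ/kT = 0.48990, 4.4740.
Z = Σ gᵢe^(−Eᵢ/kT) = 1·e^(−0.48990) + 5·e^(−4.4740) = 0.61269 + 0.057008 = 0.66970.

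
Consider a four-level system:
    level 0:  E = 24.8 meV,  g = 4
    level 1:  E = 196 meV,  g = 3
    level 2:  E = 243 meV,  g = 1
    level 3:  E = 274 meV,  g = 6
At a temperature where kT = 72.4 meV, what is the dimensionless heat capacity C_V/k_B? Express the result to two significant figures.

Eᵢ/kT = 0.3425, 2.707, 3.356, 3.785.
Z = Σ gᵢe^(−Eᵢ/kT) = 4·e^(−0.3425) + 3·e^(−2.707) + 1·e^(−3.356) + 6·e^(−3.785) = 2.840 + 0.2002 + 0.03487 + 0.1363 = 3.211.
⟨E⟩ = 48.42 meV, ⟨E²⟩ = 6767 meV².
C_V/k_B = (⟨E²⟩ − ⟨E⟩²)/(kT)² = (6767 − 2344)/5242 = 0.84.

0.84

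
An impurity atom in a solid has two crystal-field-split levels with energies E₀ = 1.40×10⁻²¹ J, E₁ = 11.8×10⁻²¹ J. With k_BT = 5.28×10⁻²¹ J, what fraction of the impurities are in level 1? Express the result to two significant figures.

0.12

Eᵢ/kT = 0.2652, 2.235.
Z = Σ e^(−Eᵢ/kT) = e^(−0.2652) + e^(−2.235) = 0.7671 + 0.1070 = 0.8741.
P₁ = e^(−E₁/kT) / Z = 0.1070/0.8741 = 0.12.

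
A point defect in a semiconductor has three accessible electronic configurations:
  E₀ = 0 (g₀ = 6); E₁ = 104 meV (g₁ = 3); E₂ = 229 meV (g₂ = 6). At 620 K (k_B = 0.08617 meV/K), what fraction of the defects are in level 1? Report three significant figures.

0.0658

k_BT = 0.08617 × 620 K = 53.425 meV.
Eᵢ/kT = 0, 1.9467, 4.2864.
Z = Σ gᵢe^(−Eᵢ/kT) = 6·e^(−0) + 3·e^(−1.9467) + 6·e^(−4.2864) = 6.0000 + 0.42823 + 0.082526 = 6.5108.
P₁ = g₁ e^(−E₁/kT) / Z = 0.42823/6.5108 = 0.0658.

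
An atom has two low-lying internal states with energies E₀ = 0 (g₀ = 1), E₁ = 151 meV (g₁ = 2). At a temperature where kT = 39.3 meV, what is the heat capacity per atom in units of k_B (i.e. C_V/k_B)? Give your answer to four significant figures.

Eᵢ/kT = 0, 3.84224.
Z = Σ gᵢe^(−Eᵢ/kT) = 1·e^(−0) + 2·e^(−3.84224) = 1.00000 + 0.0428910 = 1.04289.
⟨E⟩ = 6.21019 meV, ⟨E²⟩ = 937.738 meV².
C_V/k_B = (⟨E²⟩ − ⟨E⟩²)/(kT)² = (937.738 − 38.5665)/1544.49 = 0.5822.

0.5822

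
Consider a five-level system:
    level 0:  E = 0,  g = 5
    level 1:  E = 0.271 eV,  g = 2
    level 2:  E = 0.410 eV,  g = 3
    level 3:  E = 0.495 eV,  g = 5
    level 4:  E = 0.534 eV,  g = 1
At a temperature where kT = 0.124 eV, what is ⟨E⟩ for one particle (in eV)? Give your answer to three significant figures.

0.0292 eV

Eᵢ/kT = 0, 2.1855, 3.3065, 3.9919, 4.3065.
Z = Σ gᵢe^(−Eᵢ/kT) = 5·e^(−0) + 2·e^(−2.1855) + 3·e^(−3.3065) + 5·e^(−3.9919) + 1·e^(−4.3065) = 5.0000 + 0.22484 + 0.10993 + 0.092323 + 0.013481 = 5.4406.
⟨E⟩ = Σ Eᵢ gᵢe^(−Eᵢ/kT) / Z = (0·5.0000 + 0.271·0.22484 + 0.410·0.10993 + 0.495·0.092323 + 0.534·0.013481) / 5.4406 = 0.0292 eV.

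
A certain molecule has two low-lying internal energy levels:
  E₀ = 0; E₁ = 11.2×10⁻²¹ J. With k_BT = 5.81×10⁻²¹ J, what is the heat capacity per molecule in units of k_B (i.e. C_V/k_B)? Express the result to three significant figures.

Eᵢ/kT = 0, 1.9277.
Z = Σ e^(−Eᵢ/kT) = e^(−0) + e^(−1.9277) = 1.0000 + 0.14548 = 1.1455.
⟨E⟩ = 1.4224, ⟨E²⟩ = 15.931.
C_V/k_B = (⟨E²⟩ − ⟨E⟩²)/(kT)² = (15.931 − 2.0232)/33.756 = 0.412.

0.412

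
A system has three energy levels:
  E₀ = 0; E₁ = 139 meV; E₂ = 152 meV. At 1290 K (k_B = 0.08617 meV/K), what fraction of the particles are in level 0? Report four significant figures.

0.6489

k_BT = 0.08617 × 1290 K = 111.159 meV.
Eᵢ/kT = 0, 1.25046, 1.36741.
Z = Σ e^(−Eᵢ/kT) = e^(−0) + e^(−1.25046) + e^(−1.36741) = 1.00000 + 0.286373 + 0.254766 = 1.54114.
P₀ = e^(−E₀/kT) / Z = 1.00000/1.54114 = 0.6489.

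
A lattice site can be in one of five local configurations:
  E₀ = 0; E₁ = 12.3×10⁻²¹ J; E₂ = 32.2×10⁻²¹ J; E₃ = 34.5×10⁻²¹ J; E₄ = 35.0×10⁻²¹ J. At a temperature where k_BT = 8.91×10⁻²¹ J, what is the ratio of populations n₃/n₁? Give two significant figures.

n₃/n₁ = exp[−(E₃−E₁)/kT] = exp(−(22.2 ×10⁻²¹ J)/(8.91 ×10⁻²¹ J)) = exp(-2.492) = 0.083.

0.083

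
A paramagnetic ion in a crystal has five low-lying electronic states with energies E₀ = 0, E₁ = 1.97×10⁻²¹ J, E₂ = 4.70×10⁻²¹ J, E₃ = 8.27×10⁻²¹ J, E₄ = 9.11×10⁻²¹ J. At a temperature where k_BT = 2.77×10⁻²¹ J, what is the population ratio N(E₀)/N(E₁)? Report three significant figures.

2.04

n₀/n₁ = exp[−(E₀−E₁)/kT] = exp(−(-1.97 ×10⁻²¹ J)/(2.77 ×10⁻²¹ J)) = exp(0.71119) = 2.04.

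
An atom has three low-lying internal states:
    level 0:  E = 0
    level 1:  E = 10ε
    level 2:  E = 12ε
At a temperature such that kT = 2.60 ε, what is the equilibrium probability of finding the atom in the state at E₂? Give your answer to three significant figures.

0.00960

Eᵢ/kT = 0, 3.8462, 4.6154.
Z = Σ e^(−Eᵢ/kT) = e^(−0) + e^(−3.8462) + e^(−4.6154) = 1.0000 + 0.021361 + 0.0098982 = 1.0313.
P₂ = e^(−E₂/kT) / Z = 0.0098982/1.0313 = 0.00960.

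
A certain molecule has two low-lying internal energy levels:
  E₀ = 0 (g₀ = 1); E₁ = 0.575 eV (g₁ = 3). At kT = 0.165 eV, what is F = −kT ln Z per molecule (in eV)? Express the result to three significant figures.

Eᵢ/kT = 0, 3.4848.
Z = Σ gᵢe^(−Eᵢ/kT) = 1·e^(−0) + 3·e^(−3.4848) = 1.0000 + 0.091980 = 1.0920.
F = −kT ln Z = −0.165 × ln(1.0920) = −0.165 × 0.088011 = -0.0145 eV.

-0.0145 eV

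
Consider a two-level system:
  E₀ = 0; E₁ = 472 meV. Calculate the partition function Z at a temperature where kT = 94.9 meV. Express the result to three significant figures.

Z = 1.01

Eᵢ/kT = 0, 4.9737.
Z = Σ e^(−Eᵢ/kT) = e^(−0) + e^(−4.9737) = 1.0000 + 0.0069175 = 1.0069.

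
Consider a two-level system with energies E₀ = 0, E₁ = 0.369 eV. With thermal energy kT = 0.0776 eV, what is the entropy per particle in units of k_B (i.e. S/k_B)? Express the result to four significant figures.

Eᵢ/kT = 0, 4.75515.
Z = Σ e^(−Eᵢ/kT) = e^(−0) + e^(−4.75515) = 1.00000 + 0.00860725 = 1.00861.
⟨E⟩ = Σ EᵢPᵢ = 0.00314896 eV.
S/k_B = ln Z + ⟨E⟩/kT = ln(1.00861) + 0.00314896/0.0776 = 0.00857315 + 0.0405794 = 0.04915.

0.04915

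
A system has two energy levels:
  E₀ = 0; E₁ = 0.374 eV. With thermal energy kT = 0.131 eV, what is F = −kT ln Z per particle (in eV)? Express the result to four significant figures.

Eᵢ/kT = 0, 2.85496.
Z = Σ e^(−Eᵢ/kT) = e^(−0) + e^(−2.85496) = 1.00000 + 0.0575581 = 1.05756.
F = −kT ln Z = −0.131 × ln(1.05756) = −0.131 × 0.0559644 = -0.007331 eV.

-0.007331 eV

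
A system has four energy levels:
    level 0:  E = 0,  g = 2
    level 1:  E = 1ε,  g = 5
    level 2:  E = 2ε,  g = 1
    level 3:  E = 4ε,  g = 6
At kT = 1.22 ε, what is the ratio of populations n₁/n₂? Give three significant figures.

11.3

n₁/n₂ = (g₁/g₂) exp[−(E₁−E₂)/kT] = (5/1) × exp(−(-1ε)/(1.22ε)) = (5/1) × exp(0.81967) = 11.3.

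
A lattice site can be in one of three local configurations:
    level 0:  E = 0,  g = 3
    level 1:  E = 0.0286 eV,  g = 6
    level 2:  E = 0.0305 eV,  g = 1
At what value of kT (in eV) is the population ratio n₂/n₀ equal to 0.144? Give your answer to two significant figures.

n₂/n₀ = (g₂/g₀) exp[−(E₂−E₀)/kT] = 0.144.
⇒ (E₂−E₀)/kT = ln((1/3)/0.144) = ln(2.315) = 0.8394.
kT = 0.0305 eV / 0.8394 = 0.036 eV.

0.036 eV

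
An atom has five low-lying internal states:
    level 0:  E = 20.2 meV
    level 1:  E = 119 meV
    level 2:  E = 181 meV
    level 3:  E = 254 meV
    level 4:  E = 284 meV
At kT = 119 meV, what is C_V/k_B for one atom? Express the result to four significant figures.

0.5520

Eᵢ/kT = 0.169748, 1.00000, 1.52101, 2.13445, 2.38655.
Z = Σ e^(−Eᵢ/kT) = e^(−0.169748) + e^(−1.00000) + e^(−1.52101) + e^(−2.13445) + e^(−2.38655) = 0.843877 + 0.367879 + 0.218491 + 0.118310 + 0.0919464 = 1.64050.
⟨E⟩ = 95.4187 meV, ⟨E²⟩ = 16922.1 meV².
C_V/k_B = (⟨E²⟩ − ⟨E⟩²)/(kT)² = (16922.1 − 9104.73)/14161.0 = 0.5520.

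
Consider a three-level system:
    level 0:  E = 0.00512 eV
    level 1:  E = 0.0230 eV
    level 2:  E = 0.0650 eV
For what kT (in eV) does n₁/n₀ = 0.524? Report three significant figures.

n₁/n₀ = exp[−(E₁−E₀)/kT] = 0.524.
⇒ (E₁−E₀)/kT = ln(1/0.524) = ln(1.9084) = 0.64627.
kT = 0.01788 eV / 0.64627 = 0.0277 eV.

0.0277 eV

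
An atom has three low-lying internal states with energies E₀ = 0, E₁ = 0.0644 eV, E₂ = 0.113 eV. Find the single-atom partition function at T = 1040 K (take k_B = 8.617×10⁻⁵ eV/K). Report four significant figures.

k_BT = 8.617×10⁻⁵ × 1040 K = 0.0896168 eV.
Eᵢ/kT = 0, 0.718615, 1.26092.
Z = Σ e^(−Eᵢ/kT) = e^(−0) + e^(−0.718615) + e^(−1.26092) = 1.00000 + 0.487427 + 0.283393 = 1.77082.

Z = 1.771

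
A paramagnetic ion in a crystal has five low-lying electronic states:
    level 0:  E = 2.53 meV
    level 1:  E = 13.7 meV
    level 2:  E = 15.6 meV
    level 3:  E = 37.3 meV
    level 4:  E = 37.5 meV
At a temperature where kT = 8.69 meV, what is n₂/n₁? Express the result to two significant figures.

n₂/n₁ = exp[−(E₂−E₁)/kT] = exp(−(1.9 meV)/(8.69 meV)) = exp(-0.2186) = 0.80.

0.80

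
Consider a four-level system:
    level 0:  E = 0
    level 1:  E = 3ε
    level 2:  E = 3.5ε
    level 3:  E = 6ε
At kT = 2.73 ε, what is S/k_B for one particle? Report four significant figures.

1.104

Eᵢ/kT = 0, 1.09890, 1.28205, 2.19780.
Z = Σ e^(−Eᵢ/kT) = e^(−0) + e^(−1.09890) + e^(−1.28205) + e^(−2.19780) = 1.00000 + 0.333237 + 0.277468 + 0.111047 = 1.72175.
⟨E⟩ = Σ EᵢPᵢ = 1.53166 ε.
S/k_B = ln Z + ⟨E⟩/kT = ln(1.72175) + 1.53166/2.73 = 0.543341 + 0.561048 = 1.104.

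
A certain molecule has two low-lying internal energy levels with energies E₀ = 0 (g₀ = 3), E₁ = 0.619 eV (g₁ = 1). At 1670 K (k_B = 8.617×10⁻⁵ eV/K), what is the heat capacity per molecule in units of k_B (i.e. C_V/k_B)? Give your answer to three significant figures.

0.0828

k_BT = 8.617×10⁻⁵ × 1670 K = 0.14390 eV.
Eᵢ/kT = 0, 4.3016.
Z = Σ gᵢe^(−Eᵢ/kT) = 3·e^(−0) + 1·e^(−4.3016) = 3.0000 + 0.013547 = 3.0135.
⟨E⟩ = 0.0027827 eV, ⟨E²⟩ = 0.0017225 eV².
C_V/k_B = (⟨E²⟩ − ⟨E⟩²)/(kT)² = (0.0017225 − 0.0000077434)/0.020707 = 0.0828.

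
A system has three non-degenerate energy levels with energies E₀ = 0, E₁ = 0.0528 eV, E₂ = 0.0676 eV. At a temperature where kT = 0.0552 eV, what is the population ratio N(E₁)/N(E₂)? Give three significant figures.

1.31

n₁/n₂ = exp[−(E₁−E₂)/kT] = exp(−(-0.0148 eV)/(0.0552 eV)) = exp(0.26812) = 1.31.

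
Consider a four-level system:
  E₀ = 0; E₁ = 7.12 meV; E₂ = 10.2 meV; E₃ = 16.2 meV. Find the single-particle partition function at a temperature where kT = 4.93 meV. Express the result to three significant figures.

Eᵢ/kT = 0, 1.4442, 2.0690, 3.2860.
Z = Σ e^(−Eᵢ/kT) = e^(−0) + e^(−1.4442) + e^(−2.0690) + e^(−3.2860) = 1.0000 + 0.23593 + 0.12631 + 0.037403 = 1.3996.

Z = 1.40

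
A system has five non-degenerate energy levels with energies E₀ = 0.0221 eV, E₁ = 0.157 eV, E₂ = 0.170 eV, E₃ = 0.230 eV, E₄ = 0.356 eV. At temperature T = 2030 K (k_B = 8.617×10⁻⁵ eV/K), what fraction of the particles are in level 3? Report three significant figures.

k_BT = 8.617×10⁻⁵ × 2030 K = 0.17493 eV.
Eᵢ/kT = 0.12634, 0.89750, 0.97182, 1.3148, 2.0351.
Z = Σ e^(−Eᵢ/kT) = e^(−0.12634) + e^(−0.89750) + e^(−0.97182) + e^(−1.3148) + e^(−2.0351) = 0.88132 + 0.40759 + 0.37839 + 0.26853 + 0.13067 = 2.0665.
P₃ = e^(−E₃/kT) / Z = 0.26853/2.0665 = 0.130.

0.130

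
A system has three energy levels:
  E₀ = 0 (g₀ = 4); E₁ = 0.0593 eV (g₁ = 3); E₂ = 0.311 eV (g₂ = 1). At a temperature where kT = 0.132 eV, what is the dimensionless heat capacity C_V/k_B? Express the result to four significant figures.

Eᵢ/kT = 0, 0.449242, 2.35606.
Z = Σ gᵢe^(−Eᵢ/kT) = 4·e^(−0) + 3·e^(−0.449242) + 1·e^(−2.35606) = 4.00000 + 1.91433 + 0.0947930 = 6.00912.
⟨E⟩ = 0.0237972 eV, ⟨E²⟩ = 0.00264601 eV².
C_V/k_B = (⟨E²⟩ − ⟨E⟩²)/(kT)² = (0.00264601 − 0.000566307)/0.0174240 = 0.1194.

0.1194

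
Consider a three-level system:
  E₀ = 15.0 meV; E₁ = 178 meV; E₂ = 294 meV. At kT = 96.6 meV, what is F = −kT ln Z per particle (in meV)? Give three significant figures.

-5.83 meV

Eᵢ/kT = 0.15528, 1.8427, 3.0435.
Z = Σ e^(−Eᵢ/kT) = e^(−0.15528) + e^(−1.8427) + e^(−3.0435) = 0.85618 + 0.15839 + 0.047668 = 1.0622.
F = −kT ln Z = −96.6 × ln(1.0622) = −96.6 × 0.060342 = -5.83 meV.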